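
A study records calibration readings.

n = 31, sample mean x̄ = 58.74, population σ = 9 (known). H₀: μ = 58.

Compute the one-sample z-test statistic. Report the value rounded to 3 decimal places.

test statistic = 0.458

SE = σ/√n = 9/√31 = 1.6164
z = (x̄−μ₀)/SE = (58.74−58)/1.6164 = 0.4578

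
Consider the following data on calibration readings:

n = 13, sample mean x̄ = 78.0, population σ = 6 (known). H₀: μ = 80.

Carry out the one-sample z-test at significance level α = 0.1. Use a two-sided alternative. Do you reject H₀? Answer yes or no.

reject H₀: no

SE = σ/√n = 6/√13 = 1.6641
z = (x̄−μ₀)/SE = (78.0−80)/1.6641 = -1.2019
p-value (two-sided) = 0.22942
At α=0.1: p ≥ α → fail to reject H₀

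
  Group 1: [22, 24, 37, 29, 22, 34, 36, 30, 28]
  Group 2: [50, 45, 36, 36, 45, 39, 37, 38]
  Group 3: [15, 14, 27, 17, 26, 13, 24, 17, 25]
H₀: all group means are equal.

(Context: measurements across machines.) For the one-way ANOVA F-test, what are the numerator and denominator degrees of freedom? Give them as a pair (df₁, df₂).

k = 3 groups, N = 26 total
df = (k−1, N−k) = (3−1, 26−3) = (2, 23)

degrees of freedom = [2, 23]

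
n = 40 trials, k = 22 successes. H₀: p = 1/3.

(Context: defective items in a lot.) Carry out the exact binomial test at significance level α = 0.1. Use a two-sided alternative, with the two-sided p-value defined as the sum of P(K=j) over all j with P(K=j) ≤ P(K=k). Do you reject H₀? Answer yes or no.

reject H₀: yes

Exact binomial: n=40, k=22, p₀=1/3=0.3333
P(X=j) = C(n,j)·p₀^j·(1−p₀)^(n−j); p = Σ P(X=j) over j with P(X=j) ≤ P(X=22)
p-value (two-sided) = 0.00640
At α=0.1: p < α → reject H₀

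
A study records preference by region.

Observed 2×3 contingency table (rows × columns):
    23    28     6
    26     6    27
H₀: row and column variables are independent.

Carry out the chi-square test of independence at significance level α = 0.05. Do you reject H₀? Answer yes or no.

Row totals [57, 59], col totals [49, 34, 33], n=116
χ² = (23−24.08)²/24.08 + (28−16.71)²/16.71 + (6−16.22)²/16.22 + (26−24.92)²/24.92 + (6−17.29)²/17.29 + (27−16.78)²/16.78 = 27.7564
df = 2
p-value (upper-tail) = 0.00000
At α=0.05: p < α → reject H₀

reject H₀: yes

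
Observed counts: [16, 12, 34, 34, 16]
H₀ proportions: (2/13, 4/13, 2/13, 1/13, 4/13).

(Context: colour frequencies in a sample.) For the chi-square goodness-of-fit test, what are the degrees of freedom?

degrees of freedom = 4

df = k − 1 = 5 − 1 = 4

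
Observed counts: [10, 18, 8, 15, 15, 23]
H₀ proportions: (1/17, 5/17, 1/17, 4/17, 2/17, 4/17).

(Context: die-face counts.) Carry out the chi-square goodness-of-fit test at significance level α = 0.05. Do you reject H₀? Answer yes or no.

reject H₀: yes

n = 89; E_i = n·p_i = [5.24, 26.18, 5.24, 20.94, 10.47, 20.94]
χ² = (10−5.24)²/5.24 + (18−26.18)²/26.18 + (8−5.24)²/5.24 + (15−20.94)²/20.94 + (15−10.47)²/10.47 + (23−20.94)²/20.94 = 12.1978
df = 5
p-value (upper-tail) = 0.03218
At α=0.05: p < α → reject H₀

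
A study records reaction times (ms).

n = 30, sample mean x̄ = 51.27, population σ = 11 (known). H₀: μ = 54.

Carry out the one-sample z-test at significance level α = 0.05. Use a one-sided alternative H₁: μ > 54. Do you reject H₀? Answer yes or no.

SE = σ/√n = 11/√30 = 2.0083
z = (x̄−μ₀)/SE = (51.27−54)/2.0083 = -1.3593
p-value (one-sided, H₁ greater) = 0.91298
At α=0.05: p ≥ α → fail to reject H₀

reject H₀: no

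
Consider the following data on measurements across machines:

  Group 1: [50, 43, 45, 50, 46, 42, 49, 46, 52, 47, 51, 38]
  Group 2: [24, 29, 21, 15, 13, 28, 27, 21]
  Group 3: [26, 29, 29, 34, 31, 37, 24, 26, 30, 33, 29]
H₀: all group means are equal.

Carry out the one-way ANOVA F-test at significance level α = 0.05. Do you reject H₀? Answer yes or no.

Group means [46.58, 22.25, 29.82], grand mean 34.355
SSB = Σnᵢ(x̄ᵢ−x̄)² = 3193.044; SSW = ΣΣ(x−x̄ᵢ)² = 580.053
MSB = 3193.044/2 = 1596.5219; MSW = 580.053/28 = 20.7162
F = MSB/MSW = 77.0664
df = (2, 28)
p-value (upper-tail) = 0.00000
At α=0.05: p < α → reject H₀

reject H₀: yes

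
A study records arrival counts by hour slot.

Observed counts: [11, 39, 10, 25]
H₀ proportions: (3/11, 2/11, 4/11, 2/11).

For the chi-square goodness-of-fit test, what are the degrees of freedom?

degrees of freedom = 3

df = k − 1 = 4 − 1 = 3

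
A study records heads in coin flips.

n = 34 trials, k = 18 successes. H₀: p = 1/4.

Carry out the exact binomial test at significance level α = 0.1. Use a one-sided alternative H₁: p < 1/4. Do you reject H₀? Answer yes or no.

reject H₀: no

Exact binomial: n=34, k=18, p₀=1/4=0.2500
P(X≤18) from Σ C(n,i)·p₀^i·(1−p₀)^(n−i)
p-value (one-sided, H₁ less) = 0.99988
At α=0.1: p ≥ α → fail to reject H₀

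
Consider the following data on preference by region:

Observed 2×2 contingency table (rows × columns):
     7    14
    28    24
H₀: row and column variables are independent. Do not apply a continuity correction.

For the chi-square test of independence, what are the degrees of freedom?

df = (r−1)(c−1) = (2−1)·(2−1) = 1

degrees of freedom = 1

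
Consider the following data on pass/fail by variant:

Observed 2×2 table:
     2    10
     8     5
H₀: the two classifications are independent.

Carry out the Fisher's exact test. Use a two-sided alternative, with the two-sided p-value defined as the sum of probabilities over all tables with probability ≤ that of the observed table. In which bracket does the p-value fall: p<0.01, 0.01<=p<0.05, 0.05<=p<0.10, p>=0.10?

Margins: r₁=12, r₂=13, c₁=10, c₂=15, n=25
p_obs = C(12,2)·C(13,8)/C(25,10); sum pmf over tables with pmf ≤ p_obs
p-value (two-sided) = 0.04141
→ bracket: 0.01<=p<0.05

p-value bracket: 0.01<=p<0.05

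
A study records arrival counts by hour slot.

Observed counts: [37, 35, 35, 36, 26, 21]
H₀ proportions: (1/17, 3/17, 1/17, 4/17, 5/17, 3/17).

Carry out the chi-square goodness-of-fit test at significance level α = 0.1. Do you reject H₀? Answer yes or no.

reject H₀: yes

n = 190; E_i = n·p_i = [11.18, 33.53, 11.18, 44.71, 55.88, 33.53]
χ² = (37−11.18)²/11.18 + (35−33.53)²/33.53 + (35−11.18)²/11.18 + (36−44.71)²/44.71 + (26−55.88)²/55.88 + (21−33.53)²/33.53 = 132.8688
df = 5
p-value (upper-tail) = 0.00000
At α=0.1: p < α → reject H₀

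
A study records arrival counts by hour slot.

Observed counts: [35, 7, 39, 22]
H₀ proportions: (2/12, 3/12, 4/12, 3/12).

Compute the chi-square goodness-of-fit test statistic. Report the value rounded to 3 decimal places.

n = 103; E_i = n·p_i = [17.17, 25.75, 34.33, 25.75]
χ² = (35−17.17)²/17.17 + (7−25.75)²/25.75 + (39−34.33)²/34.33 + (22−25.75)²/25.75 = 33.3592
df = 3

test statistic = 33.359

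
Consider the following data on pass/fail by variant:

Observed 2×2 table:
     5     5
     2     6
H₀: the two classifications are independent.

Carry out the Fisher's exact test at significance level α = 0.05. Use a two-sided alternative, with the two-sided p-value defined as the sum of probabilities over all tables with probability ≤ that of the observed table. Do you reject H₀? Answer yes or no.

Margins: r₁=10, r₂=8, c₁=7, c₂=11, n=18
p_obs = C(10,5)·C(8,2)/C(18,7); sum pmf over tables with pmf ≤ p_obs
p-value (two-sided) = 0.36652
At α=0.05: p ≥ α → fail to reject H₀

reject H₀: no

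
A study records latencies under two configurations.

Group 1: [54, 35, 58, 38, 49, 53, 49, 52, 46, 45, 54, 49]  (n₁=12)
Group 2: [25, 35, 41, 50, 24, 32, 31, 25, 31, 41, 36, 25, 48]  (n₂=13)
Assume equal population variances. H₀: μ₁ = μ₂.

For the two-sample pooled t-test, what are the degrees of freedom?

df = n₁ + n₂ − 2 = 12 + 13 − 2 = 23

degrees of freedom = 23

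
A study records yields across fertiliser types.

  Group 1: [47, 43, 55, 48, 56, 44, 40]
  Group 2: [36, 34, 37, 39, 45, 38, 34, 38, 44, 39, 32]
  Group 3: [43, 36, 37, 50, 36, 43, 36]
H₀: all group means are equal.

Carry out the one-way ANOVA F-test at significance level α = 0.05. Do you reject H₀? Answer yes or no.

Group means [47.57, 37.82, 40.14], grand mean 41.200
SSB = Σnᵢ(x̄ᵢ−x̄)² = 417.792; SSW = ΣΣ(x−x̄ᵢ)² = 552.208
MSB = 417.792/2 = 208.8961; MSW = 552.208/22 = 25.1004
F = MSB/MSW = 8.3224
df = (2, 22)
p-value (upper-tail) = 0.00204
At α=0.05: p < α → reject H₀

reject H₀: yes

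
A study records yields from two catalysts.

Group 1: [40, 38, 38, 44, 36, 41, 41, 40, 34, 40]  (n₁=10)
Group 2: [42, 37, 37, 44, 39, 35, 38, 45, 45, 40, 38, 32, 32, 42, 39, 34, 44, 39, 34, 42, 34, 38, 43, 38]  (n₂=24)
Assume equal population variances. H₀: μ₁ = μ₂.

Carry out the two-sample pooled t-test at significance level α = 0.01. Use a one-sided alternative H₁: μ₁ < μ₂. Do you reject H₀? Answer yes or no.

reject H₀: no

x̄₁=39.200, s₁=2.821, n₁=10
x̄₂=38.792, s₂=3.989, n₂=24
s_p² = [9·2.821² + 23·3.989²]/32 = 13.6737
SE = √(s_p²·(1/10+1/24)) = 1.3918
t = (39.200−38.792)/1.3918 = 0.2934
df = 32
p-value (one-sided, H₁ less) = 0.61444
At α=0.01: p ≥ α → fail to reject H₀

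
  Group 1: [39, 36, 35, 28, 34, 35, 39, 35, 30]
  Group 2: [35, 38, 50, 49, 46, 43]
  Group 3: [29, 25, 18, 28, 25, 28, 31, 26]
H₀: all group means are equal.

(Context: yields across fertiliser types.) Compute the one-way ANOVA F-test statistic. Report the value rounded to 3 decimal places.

Group means [34.56, 43.50, 26.25], grand mean 34.000
SSB = Σnᵢ(x̄ᵢ−x̄)² = 1024.778; SSW = ΣΣ(x−x̄ᵢ)² = 395.222
MSB = 1024.778/2 = 512.3889; MSW = 395.222/20 = 19.7611
F = MSB/MSW = 25.9292
df = (2, 20)

test statistic = 25.929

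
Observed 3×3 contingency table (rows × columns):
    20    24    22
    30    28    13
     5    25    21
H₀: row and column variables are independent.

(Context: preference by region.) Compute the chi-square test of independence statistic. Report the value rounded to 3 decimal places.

test statistic = 17.550

Row totals [66, 71, 51], col totals [55, 77, 56], n=188
χ² = (20−19.31)²/19.31 + (24−27.03)²/27.03 + (22−19.66)²/19.66 + (30−20.77)²/20.77 + (28−29.08)²/29.08 + (13−21.15)²/21.15 + (5−14.92)²/14.92 + (25−20.89)²/20.89 + (21−15.19)²/15.19 = 17.5498
df = 4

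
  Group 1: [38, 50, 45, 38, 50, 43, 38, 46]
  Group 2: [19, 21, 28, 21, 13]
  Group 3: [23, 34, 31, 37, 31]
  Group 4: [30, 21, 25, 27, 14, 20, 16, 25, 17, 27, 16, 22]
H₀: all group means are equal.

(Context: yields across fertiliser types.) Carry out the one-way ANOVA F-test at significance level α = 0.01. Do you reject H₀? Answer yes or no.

reject H₀: yes

Group means [43.50, 20.40, 31.20, 21.67], grand mean 28.867
SSB = Σnᵢ(x̄ᵢ−x̄)² = 2720.800; SSW = ΣΣ(x−x̄ᵢ)² = 704.667
MSB = 2720.800/3 = 906.9333; MSW = 704.667/26 = 27.1026
F = MSB/MSW = 33.4630
df = (3, 26)
p-value (upper-tail) = 0.00000
At α=0.01: p < α → reject H₀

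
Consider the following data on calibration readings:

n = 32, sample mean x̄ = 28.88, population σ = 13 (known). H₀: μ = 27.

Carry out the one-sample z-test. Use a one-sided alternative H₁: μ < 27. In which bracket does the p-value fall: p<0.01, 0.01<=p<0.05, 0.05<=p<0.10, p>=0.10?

SE = σ/√n = 13/√32 = 2.2981
z = (x̄−μ₀)/SE = (28.88−27)/2.2981 = 0.8181
p-value (one-sided, H₁ less) = 0.79334
→ bracket: p>=0.10

p-value bracket: p>=0.10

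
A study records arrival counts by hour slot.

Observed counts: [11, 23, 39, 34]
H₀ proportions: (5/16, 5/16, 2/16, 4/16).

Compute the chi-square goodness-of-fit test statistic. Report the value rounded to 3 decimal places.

n = 107; E_i = n·p_i = [33.44, 33.44, 13.38, 26.75]
χ² = (11−33.44)²/33.44 + (23−33.44)²/33.44 + (39−13.38)²/13.38 + (34−26.75)²/26.75 = 69.3738
df = 3

test statistic = 69.374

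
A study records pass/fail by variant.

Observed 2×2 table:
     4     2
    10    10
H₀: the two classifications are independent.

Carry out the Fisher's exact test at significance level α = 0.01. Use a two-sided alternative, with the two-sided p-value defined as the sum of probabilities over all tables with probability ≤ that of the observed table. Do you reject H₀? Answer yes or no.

Margins: r₁=6, r₂=20, c₁=14, c₂=12, n=26
p_obs = C(6,4)·C(20,10)/C(26,14); sum pmf over tables with pmf ≤ p_obs
p-value (two-sided) = 0.65217
At α=0.01: p ≥ α → fail to reject H₀

reject H₀: no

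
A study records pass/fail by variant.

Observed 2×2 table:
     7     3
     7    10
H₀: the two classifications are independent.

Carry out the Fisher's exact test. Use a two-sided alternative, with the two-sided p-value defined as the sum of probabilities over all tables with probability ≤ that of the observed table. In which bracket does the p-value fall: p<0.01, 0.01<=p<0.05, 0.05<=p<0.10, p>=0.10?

p-value bracket: p>=0.10

Margins: r₁=10, r₂=17, c₁=14, c₂=13, n=27
p_obs = C(10,7)·C(17,7)/C(27,14); sum pmf over tables with pmf ≤ p_obs
p-value (two-sided) = 0.23646
→ bracket: p>=0.10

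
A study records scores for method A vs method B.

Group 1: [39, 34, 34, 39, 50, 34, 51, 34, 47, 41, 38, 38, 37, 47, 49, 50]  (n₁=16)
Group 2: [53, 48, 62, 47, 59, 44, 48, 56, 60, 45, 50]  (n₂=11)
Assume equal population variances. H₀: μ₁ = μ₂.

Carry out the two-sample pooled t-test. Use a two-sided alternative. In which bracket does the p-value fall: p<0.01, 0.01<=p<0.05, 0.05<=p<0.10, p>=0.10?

p-value bracket: p<0.01

x̄₁=41.375, s₁=6.500, n₁=16
x̄₂=52.000, s₂=6.356, n₂=11
s_p² = [15·6.500² + 10·6.356²]/25 = 41.5100
SE = √(s_p²·(1/16+1/11)) = 2.5235
t = (41.375−52.000)/2.5235 = -4.2104
df = 25
p-value (two-sided) = 0.00029
→ bracket: p<0.01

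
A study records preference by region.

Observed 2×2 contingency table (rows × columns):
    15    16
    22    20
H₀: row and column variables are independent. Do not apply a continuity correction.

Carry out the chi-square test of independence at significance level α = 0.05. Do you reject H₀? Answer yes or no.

reject H₀: no

Row totals [31, 42], col totals [37, 36], n=73
χ² = (15−15.71)²/15.71 + (16−15.29)²/15.29 + (22−21.29)²/21.29 + (20−20.71)²/20.71 = 0.1138
df = 1
p-value (upper-tail) = 0.73584
At α=0.05: p ≥ α → fail to reject H₀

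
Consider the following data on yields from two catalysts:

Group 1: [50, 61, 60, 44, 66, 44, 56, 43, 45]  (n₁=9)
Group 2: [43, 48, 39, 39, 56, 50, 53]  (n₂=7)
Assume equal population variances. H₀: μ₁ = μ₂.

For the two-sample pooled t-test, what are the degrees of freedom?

degrees of freedom = 14

df = n₁ + n₂ − 2 = 9 + 7 − 2 = 14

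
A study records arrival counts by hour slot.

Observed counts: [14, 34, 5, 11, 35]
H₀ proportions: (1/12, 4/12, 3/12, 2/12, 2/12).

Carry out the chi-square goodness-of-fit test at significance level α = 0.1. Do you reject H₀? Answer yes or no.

n = 99; E_i = n·p_i = [8.25, 33.00, 24.75, 16.50, 16.50]
χ² = (14−8.25)²/8.25 + (34−33.00)²/33.00 + (5−24.75)²/24.75 + (11−16.50)²/16.50 + (35−16.50)²/16.50 = 42.3737
df = 4
p-value (upper-tail) = 0.00000
At α=0.1: p < α → reject H₀

reject H₀: yes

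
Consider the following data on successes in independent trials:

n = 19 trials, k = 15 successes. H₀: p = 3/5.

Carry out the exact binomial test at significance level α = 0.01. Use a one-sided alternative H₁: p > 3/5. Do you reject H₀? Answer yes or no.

Exact binomial: n=19, k=15, p₀=3/5=0.6000
P(X≥15) from Σ C(n,i)·p₀^i·(1−p₀)^(n−i)
p-value (one-sided, H₁ greater) = 0.06961
At α=0.01: p ≥ α → fail to reject H₀

reject H₀: no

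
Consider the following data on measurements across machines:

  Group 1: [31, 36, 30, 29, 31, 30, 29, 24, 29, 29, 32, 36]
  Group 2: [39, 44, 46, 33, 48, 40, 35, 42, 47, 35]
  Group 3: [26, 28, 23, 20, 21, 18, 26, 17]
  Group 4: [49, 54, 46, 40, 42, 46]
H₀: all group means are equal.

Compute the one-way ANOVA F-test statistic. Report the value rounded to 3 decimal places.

Group means [30.50, 40.90, 22.38, 46.17], grand mean 34.194
SSB = Σnᵢ(x̄ᵢ−x̄)² = 2591.031; SSW = ΣΣ(x−x̄ᵢ)² = 614.608
MSB = 2591.031/3 = 863.6769; MSW = 614.608/32 = 19.2065
F = MSB/MSW = 44.9679
df = (3, 32)

test statistic = 44.968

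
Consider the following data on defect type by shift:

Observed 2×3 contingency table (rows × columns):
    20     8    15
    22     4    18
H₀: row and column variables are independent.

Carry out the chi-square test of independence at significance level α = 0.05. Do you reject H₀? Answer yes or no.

Row totals [43, 44], col totals [42, 12, 33], n=87
χ² = (20−20.76)²/20.76 + (8−5.93)²/5.93 + (15−16.31)²/16.31 + (22−21.24)²/21.24 + (4−6.07)²/6.07 + (18−16.69)²/16.69 = 1.6900
df = 2
p-value (upper-tail) = 0.42955
At α=0.05: p ≥ α → fail to reject H₀

reject H₀: no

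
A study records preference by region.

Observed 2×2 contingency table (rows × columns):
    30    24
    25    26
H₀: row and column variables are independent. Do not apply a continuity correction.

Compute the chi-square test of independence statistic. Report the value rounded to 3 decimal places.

Row totals [54, 51], col totals [55, 50], n=105
χ² = (30−28.29)²/28.29 + (24−25.71)²/25.71 + (25−26.71)²/26.71 + (26−24.29)²/24.29 = 0.4492
df = 1

test statistic = 0.449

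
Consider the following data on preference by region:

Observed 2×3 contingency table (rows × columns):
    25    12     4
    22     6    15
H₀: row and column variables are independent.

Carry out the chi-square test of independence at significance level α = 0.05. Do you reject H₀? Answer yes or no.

Row totals [41, 43], col totals [47, 18, 19], n=84
χ² = (25−22.94)²/22.94 + (12−8.79)²/8.79 + (4−9.27)²/9.27 + (22−24.06)²/24.06 + (6−9.21)²/9.21 + (15−9.73)²/9.73 = 8.5171
df = 2
p-value (upper-tail) = 0.01414
At α=0.05: p < α → reject H₀

reject H₀: yes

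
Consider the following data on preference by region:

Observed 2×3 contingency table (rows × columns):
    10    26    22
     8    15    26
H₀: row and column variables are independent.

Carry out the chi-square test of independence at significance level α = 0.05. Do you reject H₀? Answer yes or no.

Row totals [58, 49], col totals [18, 41, 48], n=107
χ² = (10−9.76)²/9.76 + (26−22.22)²/22.22 + (22−26.02)²/26.02 + (8−8.24)²/8.24 + (15−18.78)²/18.78 + (26−21.98)²/21.98 = 2.7694
df = 2
p-value (upper-tail) = 0.25040
At α=0.05: p ≥ α → fail to reject H₀

reject H₀: no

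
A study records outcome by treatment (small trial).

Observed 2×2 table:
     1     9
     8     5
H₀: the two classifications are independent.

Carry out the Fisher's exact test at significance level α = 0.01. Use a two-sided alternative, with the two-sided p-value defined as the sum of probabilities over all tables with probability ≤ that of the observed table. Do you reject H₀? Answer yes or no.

reject H₀: no

Margins: r₁=10, r₂=13, c₁=9, c₂=14, n=23
p_obs = C(10,1)·C(13,8)/C(23,9); sum pmf over tables with pmf ≤ p_obs
p-value (two-sided) = 0.02881
At α=0.01: p ≥ α → fail to reject H₀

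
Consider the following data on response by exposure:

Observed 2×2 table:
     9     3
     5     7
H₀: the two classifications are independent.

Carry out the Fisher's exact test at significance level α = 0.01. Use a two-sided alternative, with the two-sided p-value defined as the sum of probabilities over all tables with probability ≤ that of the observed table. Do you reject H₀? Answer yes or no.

reject H₀: no

Margins: r₁=12, r₂=12, c₁=14, c₂=10, n=24
p_obs = C(12,9)·C(12,5)/C(24,14); sum pmf over tables with pmf ≤ p_obs
p-value (two-sided) = 0.21376
At α=0.01: p ≥ α → fail to reject H₀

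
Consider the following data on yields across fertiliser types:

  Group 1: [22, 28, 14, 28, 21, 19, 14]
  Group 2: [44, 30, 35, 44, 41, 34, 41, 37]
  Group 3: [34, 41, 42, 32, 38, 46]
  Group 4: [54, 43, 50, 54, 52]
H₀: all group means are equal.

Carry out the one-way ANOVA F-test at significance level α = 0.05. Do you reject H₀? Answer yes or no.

Group means [20.86, 38.25, 38.83, 50.60], grand mean 36.077
SSB = Σnᵢ(x̄ᵢ−x̄)² = 2759.456; SSW = ΣΣ(x−x̄ᵢ)² = 600.390
MSB = 2759.456/3 = 919.8186; MSW = 600.390/22 = 27.2905
F = MSB/MSW = 33.7047
df = (3, 22)
p-value (upper-tail) = 0.00000
At α=0.05: p < α → reject H₀

reject H₀: yes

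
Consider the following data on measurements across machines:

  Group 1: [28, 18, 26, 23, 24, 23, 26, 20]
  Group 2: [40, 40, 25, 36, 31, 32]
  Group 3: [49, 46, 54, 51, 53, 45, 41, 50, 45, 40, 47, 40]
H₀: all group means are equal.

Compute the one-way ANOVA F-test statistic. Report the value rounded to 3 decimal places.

Group means [23.50, 34.00, 46.75], grand mean 36.654
SSB = Σnᵢ(x̄ᵢ−x̄)² = 2649.635; SSW = ΣΣ(x−x̄ᵢ)² = 502.250
MSB = 2649.635/2 = 1324.8173; MSW = 502.250/23 = 21.8370
F = MSB/MSW = 60.6686
df = (2, 23)

test statistic = 60.669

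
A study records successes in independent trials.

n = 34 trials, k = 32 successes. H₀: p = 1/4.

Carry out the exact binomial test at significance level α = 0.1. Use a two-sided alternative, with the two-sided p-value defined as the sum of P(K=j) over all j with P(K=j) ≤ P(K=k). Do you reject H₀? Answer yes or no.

reject H₀: yes

Exact binomial: n=34, k=32, p₀=1/4=0.2500
P(X=j) = C(n,j)·p₀^j·(1−p₀)^(n−j); p = Σ P(X=j) over j with P(X=j) ≤ P(X=32)
p-value (two-sided) = 0.00000
At α=0.1: p < α → reject H₀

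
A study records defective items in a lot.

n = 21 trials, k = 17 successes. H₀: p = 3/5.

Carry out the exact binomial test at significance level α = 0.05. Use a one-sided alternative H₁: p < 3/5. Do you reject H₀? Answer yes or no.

Exact binomial: n=21, k=17, p₀=3/5=0.6000
P(X≤17) from Σ C(n,i)·p₀^i·(1−p₀)^(n−i)
p-value (one-sided, H₁ less) = 0.98898
At α=0.05: p ≥ α → fail to reject H₀

reject H₀: no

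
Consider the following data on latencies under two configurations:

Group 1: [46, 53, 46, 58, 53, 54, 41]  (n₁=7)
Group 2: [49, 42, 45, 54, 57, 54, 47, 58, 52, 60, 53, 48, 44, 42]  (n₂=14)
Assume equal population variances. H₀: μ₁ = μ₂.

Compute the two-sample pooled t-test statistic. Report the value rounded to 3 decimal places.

test statistic = -0.078

x̄₁=50.143, s₁=5.928, n₁=7
x̄₂=50.357, s₂=5.943, n₂=14
s_p² = [6·5.928² + 13·5.943²]/19 = 35.2669
SE = √(s_p²·(1/7+1/14)) = 2.7490
t = (50.143−50.357)/2.7490 = -0.0779
df = 19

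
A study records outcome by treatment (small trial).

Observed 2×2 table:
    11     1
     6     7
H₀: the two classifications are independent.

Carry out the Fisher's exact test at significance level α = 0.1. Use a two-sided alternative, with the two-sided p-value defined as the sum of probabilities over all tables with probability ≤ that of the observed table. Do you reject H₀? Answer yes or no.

reject H₀: yes

Margins: r₁=12, r₂=13, c₁=17, c₂=8, n=25
p_obs = C(12,11)·C(13,6)/C(25,17); sum pmf over tables with pmf ≤ p_obs
p-value (two-sided) = 0.03021
At α=0.1: p < α → reject H₀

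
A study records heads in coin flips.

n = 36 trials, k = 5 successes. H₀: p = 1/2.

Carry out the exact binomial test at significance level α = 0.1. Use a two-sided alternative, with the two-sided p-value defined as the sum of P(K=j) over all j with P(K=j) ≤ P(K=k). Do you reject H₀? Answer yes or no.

reject H₀: yes

Exact binomial: n=36, k=5, p₀=1/2=0.5000
P(X=j) = C(n,j)·p₀^j·(1−p₀)^(n−j); p = Σ P(X=j) over j with P(X=j) ≤ P(X=5)
p-value (two-sided) = 0.00001
At α=0.1: p < α → reject H₀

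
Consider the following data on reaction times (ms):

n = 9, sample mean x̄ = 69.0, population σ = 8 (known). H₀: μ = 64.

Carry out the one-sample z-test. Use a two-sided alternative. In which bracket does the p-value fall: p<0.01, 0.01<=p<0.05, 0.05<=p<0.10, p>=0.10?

SE = σ/√n = 8/√9 = 2.6667
z = (x̄−μ₀)/SE = (69.0−64)/2.6667 = 1.8750
p-value (two-sided) = 0.06079
→ bracket: 0.05<=p<0.10

p-value bracket: 0.05<=p<0.10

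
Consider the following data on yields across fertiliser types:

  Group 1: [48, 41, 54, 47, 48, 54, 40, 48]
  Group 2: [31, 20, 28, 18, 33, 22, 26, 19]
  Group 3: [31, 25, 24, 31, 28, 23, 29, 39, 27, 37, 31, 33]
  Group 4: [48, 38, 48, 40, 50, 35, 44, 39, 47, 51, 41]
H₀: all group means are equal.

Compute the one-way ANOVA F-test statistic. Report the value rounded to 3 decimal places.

Group means [47.50, 24.62, 29.83, 43.73], grand mean 36.308
SSB = Σnᵢ(x̄ᵢ−x̄)² = 3202.584; SSW = ΣΣ(x−x̄ᵢ)² = 969.723
MSB = 3202.584/3 = 1067.5281; MSW = 969.723/35 = 27.7064
F = MSB/MSW = 38.5300
df = (3, 35)

test statistic = 38.530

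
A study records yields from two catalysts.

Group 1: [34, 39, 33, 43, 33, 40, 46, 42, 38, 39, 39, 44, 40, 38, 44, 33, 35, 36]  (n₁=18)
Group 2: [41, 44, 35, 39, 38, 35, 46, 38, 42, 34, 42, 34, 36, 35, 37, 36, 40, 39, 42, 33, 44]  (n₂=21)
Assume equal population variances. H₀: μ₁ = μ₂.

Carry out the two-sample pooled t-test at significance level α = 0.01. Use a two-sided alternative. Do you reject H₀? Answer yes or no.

reject H₀: no

x̄₁=38.667, s₁=4.087, n₁=18
x̄₂=38.571, s₂=3.776, n₂=21
s_p² = [17·4.087² + 20·3.776²]/37 = 15.3822
SE = √(s_p²·(1/18+1/21)) = 1.2598
t = (38.667−38.571)/1.2598 = 0.0756
df = 37
p-value (two-sided) = 0.94015
At α=0.01: p ≥ α → fail to reject H₀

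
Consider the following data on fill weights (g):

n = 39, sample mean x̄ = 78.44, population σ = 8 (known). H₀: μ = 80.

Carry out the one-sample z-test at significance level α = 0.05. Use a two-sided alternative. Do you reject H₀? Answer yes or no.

SE = σ/√n = 8/√39 = 1.2810
z = (x̄−μ₀)/SE = (78.44−80)/1.2810 = -1.2178
p-value (two-sided) = 0.22331
At α=0.05: p ≥ α → fail to reject H₀

reject H₀: no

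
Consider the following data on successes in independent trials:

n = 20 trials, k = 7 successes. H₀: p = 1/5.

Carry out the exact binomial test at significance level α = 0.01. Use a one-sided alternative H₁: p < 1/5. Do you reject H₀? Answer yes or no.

reject H₀: no

Exact binomial: n=20, k=7, p₀=1/5=0.2000
P(X≤7) from Σ C(n,i)·p₀^i·(1−p₀)^(n−i)
p-value (one-sided, H₁ less) = 0.96786
At α=0.01: p ≥ α → fail to reject H₀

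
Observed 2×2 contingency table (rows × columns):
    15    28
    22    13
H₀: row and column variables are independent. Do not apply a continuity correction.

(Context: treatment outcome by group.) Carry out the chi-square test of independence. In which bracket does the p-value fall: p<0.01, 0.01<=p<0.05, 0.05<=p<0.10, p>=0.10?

p-value bracket: 0.01<=p<0.05

Row totals [43, 35], col totals [37, 41], n=78
χ² = (15−20.40)²/20.40 + (28−22.60)²/22.60 + (22−16.60)²/16.60 + (13−18.40)²/18.40 = 6.0553
df = 1
p-value (upper-tail) = 0.01386
→ bracket: 0.01<=p<0.05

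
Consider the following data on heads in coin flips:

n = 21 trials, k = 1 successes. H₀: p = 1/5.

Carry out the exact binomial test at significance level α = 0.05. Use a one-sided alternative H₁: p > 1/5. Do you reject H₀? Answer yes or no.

reject H₀: no

Exact binomial: n=21, k=1, p₀=1/5=0.2000
P(X≥1) from Σ C(n,i)·p₀^i·(1−p₀)^(n−i)
p-value (one-sided, H₁ greater) = 0.99078
At α=0.05: p ≥ α → fail to reject H₀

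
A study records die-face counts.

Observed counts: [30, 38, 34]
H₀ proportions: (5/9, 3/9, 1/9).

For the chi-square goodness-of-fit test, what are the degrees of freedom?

degrees of freedom = 2

df = k − 1 = 3 − 1 = 2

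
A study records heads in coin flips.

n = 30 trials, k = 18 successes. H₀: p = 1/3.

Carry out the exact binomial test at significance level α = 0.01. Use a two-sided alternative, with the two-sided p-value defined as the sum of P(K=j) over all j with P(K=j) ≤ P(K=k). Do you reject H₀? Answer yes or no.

Exact binomial: n=30, k=18, p₀=1/3=0.3333
P(X=j) = C(n,j)·p₀^j·(1−p₀)^(n−j); p = Σ P(X=j) over j with P(X=j) ≤ P(X=18)
p-value (two-sided) = 0.00311
At α=0.01: p < α → reject H₀

reject H₀: yes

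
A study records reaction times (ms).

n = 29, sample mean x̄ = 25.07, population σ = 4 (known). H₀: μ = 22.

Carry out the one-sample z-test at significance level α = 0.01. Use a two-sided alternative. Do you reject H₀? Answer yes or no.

reject H₀: yes

SE = σ/√n = 4/√29 = 0.7428
z = (x̄−μ₀)/SE = (25.07−22)/0.7428 = 4.1331
p-value (two-sided) = 0.00004
At α=0.01: p < α → reject H₀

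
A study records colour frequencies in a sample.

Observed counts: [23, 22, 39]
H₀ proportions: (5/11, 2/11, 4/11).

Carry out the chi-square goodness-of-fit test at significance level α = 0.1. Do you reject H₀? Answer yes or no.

n = 84; E_i = n·p_i = [38.18, 15.27, 30.55]
χ² = (23−38.18)²/38.18 + (22−15.27)²/15.27 + (39−30.55)²/30.55 = 11.3399
df = 2
p-value (upper-tail) = 0.00345
At α=0.1: p < α → reject H₀

reject H₀: yes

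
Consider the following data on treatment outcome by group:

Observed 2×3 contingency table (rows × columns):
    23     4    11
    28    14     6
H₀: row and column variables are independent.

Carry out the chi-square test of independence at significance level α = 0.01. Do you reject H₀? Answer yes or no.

Row totals [38, 48], col totals [51, 18, 17], n=86
χ² = (23−22.53)²/22.53 + (4−7.95)²/7.95 + (11−7.51)²/7.51 + (28−28.47)²/28.47 + (14−10.05)²/10.05 + (6−9.49)²/9.49 = 6.4406
df = 2
p-value (upper-tail) = 0.03994
At α=0.01: p ≥ α → fail to reject H₀

reject H₀: no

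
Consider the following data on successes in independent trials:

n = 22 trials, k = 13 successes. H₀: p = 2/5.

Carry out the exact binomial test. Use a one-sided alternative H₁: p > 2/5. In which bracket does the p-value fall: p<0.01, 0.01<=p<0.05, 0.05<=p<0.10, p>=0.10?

Exact binomial: n=22, k=13, p₀=2/5=0.4000
P(X≥13) from Σ C(n,i)·p₀^i·(1−p₀)^(n−i)
p-value (one-sided, H₁ greater) = 0.05511
→ bracket: 0.05<=p<0.10

p-value bracket: 0.05<=p<0.10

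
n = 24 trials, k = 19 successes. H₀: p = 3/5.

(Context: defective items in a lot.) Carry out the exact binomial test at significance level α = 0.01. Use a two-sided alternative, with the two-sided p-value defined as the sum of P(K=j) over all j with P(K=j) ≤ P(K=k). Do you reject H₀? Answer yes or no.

Exact binomial: n=24, k=19, p₀=3/5=0.6000
P(X=j) = C(n,j)·p₀^j·(1−p₀)^(n−j); p = Σ P(X=j) over j with P(X=j) ≤ P(X=19)
p-value (two-sided) = 0.06163
At α=0.01: p ≥ α → fail to reject H₀

reject H₀: no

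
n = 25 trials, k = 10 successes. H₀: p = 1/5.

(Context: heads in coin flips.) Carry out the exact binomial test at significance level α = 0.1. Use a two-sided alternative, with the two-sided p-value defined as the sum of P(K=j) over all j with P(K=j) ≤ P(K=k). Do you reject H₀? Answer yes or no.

Exact binomial: n=25, k=10, p₀=1/5=0.2000
P(X=j) = C(n,j)·p₀^j·(1−p₀)^(n−j); p = Σ P(X=j) over j with P(X=j) ≤ P(X=10)
p-value (two-sided) = 0.02111
At α=0.1: p < α → reject H₀

reject H₀: yes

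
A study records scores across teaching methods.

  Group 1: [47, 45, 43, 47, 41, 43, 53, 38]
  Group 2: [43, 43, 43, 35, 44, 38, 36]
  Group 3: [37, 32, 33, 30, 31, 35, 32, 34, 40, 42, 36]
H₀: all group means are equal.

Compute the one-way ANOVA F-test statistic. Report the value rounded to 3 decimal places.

test statistic = 14.276

Group means [44.62, 40.29, 34.73], grand mean 39.269
SSB = Σnᵢ(x̄ᵢ−x̄)² = 463.630; SSW = ΣΣ(x−x̄ᵢ)² = 373.485
MSB = 463.630/2 = 231.8150; MSW = 373.485/23 = 16.2385
F = MSB/MSW = 14.2756
df = (2, 23)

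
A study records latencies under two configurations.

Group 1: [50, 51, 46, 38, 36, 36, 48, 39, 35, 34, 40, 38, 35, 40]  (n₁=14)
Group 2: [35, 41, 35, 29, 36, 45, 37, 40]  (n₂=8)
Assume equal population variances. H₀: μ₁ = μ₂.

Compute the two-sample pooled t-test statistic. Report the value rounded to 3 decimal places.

x̄₁=40.429, s₁=5.854, n₁=14
x̄₂=37.250, s₂=4.803, n₂=8
s_p² = [13·5.854² + 7·4.803²]/20 = 30.3464
SE = √(s_p²·(1/14+1/8)) = 2.4415
t = (40.429−37.250)/2.4415 = 1.3019
df = 20

test statistic = 1.302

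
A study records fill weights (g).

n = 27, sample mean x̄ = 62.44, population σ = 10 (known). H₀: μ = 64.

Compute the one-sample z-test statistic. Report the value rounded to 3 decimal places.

test statistic = -0.811

SE = σ/√n = 10/√27 = 1.9245
z = (x̄−μ₀)/SE = (62.44−64)/1.9245 = -0.8106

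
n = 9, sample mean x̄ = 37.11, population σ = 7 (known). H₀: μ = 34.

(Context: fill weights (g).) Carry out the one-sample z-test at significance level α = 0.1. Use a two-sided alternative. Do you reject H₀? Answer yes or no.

SE = σ/√n = 7/√9 = 2.3333
z = (x̄−μ₀)/SE = (37.11−34)/2.3333 = 1.3329
p-value (two-sided) = 0.18258
At α=0.1: p ≥ α → fail to reject H₀

reject H₀: no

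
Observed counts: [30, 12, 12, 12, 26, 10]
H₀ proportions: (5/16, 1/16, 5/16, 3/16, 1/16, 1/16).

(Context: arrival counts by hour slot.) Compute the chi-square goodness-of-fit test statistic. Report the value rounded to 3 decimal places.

test statistic = 82.596

n = 102; E_i = n·p_i = [31.88, 6.38, 31.88, 19.12, 6.38, 6.38]
χ² = (30−31.88)²/31.88 + (12−6.38)²/6.38 + (12−31.88)²/31.88 + (12−19.12)²/19.12 + (26−6.38)²/6.38 + (10−6.38)²/6.38 = 82.5961
df = 5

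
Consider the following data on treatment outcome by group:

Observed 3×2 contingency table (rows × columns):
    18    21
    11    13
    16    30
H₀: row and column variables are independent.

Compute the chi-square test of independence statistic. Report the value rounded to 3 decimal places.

test statistic = 1.389

Row totals [39, 24, 46], col totals [45, 64], n=109
χ² = (18−16.10)²/16.10 + (21−22.90)²/22.90 + (11−9.91)²/9.91 + (13−14.09)²/14.09 + (16−18.99)²/18.99 + (30−27.01)²/27.01 = 1.3886
df = 2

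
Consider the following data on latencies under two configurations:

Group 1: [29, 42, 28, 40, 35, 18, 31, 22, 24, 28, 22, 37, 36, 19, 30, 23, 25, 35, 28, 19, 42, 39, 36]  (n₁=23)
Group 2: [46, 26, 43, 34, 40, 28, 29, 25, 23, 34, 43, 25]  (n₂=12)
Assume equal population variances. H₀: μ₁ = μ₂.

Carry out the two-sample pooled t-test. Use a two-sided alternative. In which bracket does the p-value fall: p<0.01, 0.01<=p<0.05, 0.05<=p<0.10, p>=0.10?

x̄₁=29.913, s₁=7.621, n₁=23
x̄₂=33.000, s₂=8.191, n₂=12
s_p² = [22·7.621² + 11·8.191²]/33 = 61.0856
SE = √(s_p²·(1/23+1/12)) = 2.7832
t = (29.913−33.000)/2.7832 = -1.1091
df = 33
p-value (two-sided) = 0.27539
→ bracket: p>=0.10

p-value bracket: p>=0.10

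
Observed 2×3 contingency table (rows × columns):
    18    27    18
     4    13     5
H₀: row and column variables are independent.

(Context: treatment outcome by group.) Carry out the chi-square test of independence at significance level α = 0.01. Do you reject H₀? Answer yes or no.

reject H₀: no

Row totals [63, 22], col totals [22, 40, 23], n=85
χ² = (18−16.31)²/16.31 + (27−29.65)²/29.65 + (18−17.05)²/17.05 + (4−5.69)²/5.69 + (13−10.35)²/10.35 + (5−5.95)²/5.95 = 1.7990
df = 2
p-value (upper-tail) = 0.40677
At α=0.01: p ≥ α → fail to reject H₀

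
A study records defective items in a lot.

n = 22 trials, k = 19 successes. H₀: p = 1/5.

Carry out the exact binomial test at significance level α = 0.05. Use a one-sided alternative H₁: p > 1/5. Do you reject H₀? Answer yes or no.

reject H₀: yes

Exact binomial: n=22, k=19, p₀=1/5=0.2000
P(X≥19) from Σ C(n,i)·p₀^i·(1−p₀)^(n−i)
p-value (one-sided, H₁ greater) = 0.00000
At α=0.05: p < α → reject H₀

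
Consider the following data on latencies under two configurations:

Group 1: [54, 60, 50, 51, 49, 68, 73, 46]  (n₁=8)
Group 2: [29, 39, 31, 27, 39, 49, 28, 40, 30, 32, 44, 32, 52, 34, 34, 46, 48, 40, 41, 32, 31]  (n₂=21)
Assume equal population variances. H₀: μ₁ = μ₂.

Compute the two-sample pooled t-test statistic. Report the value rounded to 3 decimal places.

x̄₁=56.375, s₁=9.724, n₁=8
x̄₂=37.048, s₂=7.486, n₂=21
s_p² = [7·9.724² + 20·7.486²]/27 = 66.0306
SE = √(s_p²·(1/8+1/21)) = 3.3761
t = (56.375−37.048)/3.3761 = 5.7247
df = 27

test statistic = 5.725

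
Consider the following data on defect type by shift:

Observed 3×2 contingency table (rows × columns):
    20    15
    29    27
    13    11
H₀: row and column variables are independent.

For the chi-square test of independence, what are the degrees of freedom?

degrees of freedom = 2

df = (r−1)(c−1) = (3−1)·(2−1) = 2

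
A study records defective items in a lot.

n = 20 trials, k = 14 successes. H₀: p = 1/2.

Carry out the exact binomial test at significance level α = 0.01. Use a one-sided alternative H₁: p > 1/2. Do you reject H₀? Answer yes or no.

reject H₀: no

Exact binomial: n=20, k=14, p₀=1/2=0.5000
P(X≥14) from Σ C(n,i)·p₀^i·(1−p₀)^(n−i)
p-value (one-sided, H₁ greater) = 0.05766
At α=0.01: p ≥ α → fail to reject H₀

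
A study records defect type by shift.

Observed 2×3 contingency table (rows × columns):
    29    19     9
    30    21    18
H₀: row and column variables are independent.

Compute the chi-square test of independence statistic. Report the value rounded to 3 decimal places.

test statistic = 1.992

Row totals [57, 69], col totals [59, 40, 27], n=126
χ² = (29−26.69)²/26.69 + (19−18.10)²/18.10 + (9−12.21)²/12.21 + (30−32.31)²/32.31 + (21−21.90)²/21.90 + (18−14.79)²/14.79 = 1.9922
df = 2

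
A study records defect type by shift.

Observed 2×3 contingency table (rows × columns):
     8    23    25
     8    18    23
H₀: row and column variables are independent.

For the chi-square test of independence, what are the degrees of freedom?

degrees of freedom = 2

df = (r−1)(c−1) = (2−1)·(3−1) = 2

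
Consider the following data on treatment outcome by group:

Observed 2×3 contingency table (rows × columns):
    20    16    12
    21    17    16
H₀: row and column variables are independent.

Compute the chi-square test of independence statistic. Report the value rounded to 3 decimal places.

test statistic = 0.274

Row totals [48, 54], col totals [41, 33, 28], n=102
χ² = (20−19.29)²/19.29 + (16−15.53)²/15.53 + (12−13.18)²/13.18 + (21−21.71)²/21.71 + (17−17.47)²/17.47 + (16−14.82)²/14.82 = 0.2741
df = 2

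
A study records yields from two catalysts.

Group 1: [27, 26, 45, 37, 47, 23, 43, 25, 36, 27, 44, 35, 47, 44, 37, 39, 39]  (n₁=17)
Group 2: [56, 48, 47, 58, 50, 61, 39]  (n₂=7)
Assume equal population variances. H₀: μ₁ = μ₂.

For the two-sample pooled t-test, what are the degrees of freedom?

degrees of freedom = 22

df = n₁ + n₂ − 2 = 17 + 7 − 2 = 22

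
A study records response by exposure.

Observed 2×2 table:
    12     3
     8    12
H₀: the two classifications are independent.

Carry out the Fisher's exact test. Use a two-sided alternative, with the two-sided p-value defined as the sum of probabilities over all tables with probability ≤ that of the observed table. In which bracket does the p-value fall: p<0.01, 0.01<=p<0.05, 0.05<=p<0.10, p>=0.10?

p-value bracket: 0.01<=p<0.05

Margins: r₁=15, r₂=20, c₁=20, c₂=15, n=35
p_obs = C(15,12)·C(20,8)/C(35,20); sum pmf over tables with pmf ≤ p_obs
p-value (two-sided) = 0.03687
→ bracket: 0.01<=p<0.05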